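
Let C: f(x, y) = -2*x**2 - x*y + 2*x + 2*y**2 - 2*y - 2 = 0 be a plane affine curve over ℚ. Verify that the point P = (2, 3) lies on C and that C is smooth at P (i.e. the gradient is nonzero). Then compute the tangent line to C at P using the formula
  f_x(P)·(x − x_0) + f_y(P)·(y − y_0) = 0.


Tangent line at P: -9*x + 8*y - 6 = 0.

Step 1: f(2, 3) = 0, so P lies on C.
Step 2: partial derivatives
  f_x(x, y) = -4*x - y + 2, f_y(x, y) = -x + 4*y - 2.
  f_x(P) = -9, f_y(P) = 8 (gradient nonzero, so P is smooth).
Step 3: tangent line at P: -9·(x − 2) + 8·(y − 3) = 0.
Expanding: -9*x + 8*y - 6 = 0.


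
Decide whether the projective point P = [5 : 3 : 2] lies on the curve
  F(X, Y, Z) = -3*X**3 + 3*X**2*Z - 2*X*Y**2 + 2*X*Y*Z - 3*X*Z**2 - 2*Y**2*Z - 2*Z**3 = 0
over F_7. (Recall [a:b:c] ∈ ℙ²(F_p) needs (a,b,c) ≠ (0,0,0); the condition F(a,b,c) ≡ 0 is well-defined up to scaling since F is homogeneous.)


F(5,3,2) ≡ 4 (mod 7); P is NOT on the curve.

Evaluate F(5, 3, 2) term-by-term (mod 7).
  -3*X**3 ↦ -3·125·1·1 = -375
  3*X**2*Z ↦ 3·25·1·2 = 150
  -2*X*Y**2 ↦ -2·5·9·1 = -90
  2*X*Y*Z ↦ 2·5·3·2 = 60
  -3*X*Z**2 ↦ -3·5·1·4 = -60
  -2*Y**2*Z ↦ -2·1·9·2 = -36
  -2*Z**3 ↦ -2·1·1·8 = -16
Sum: F(5, 3, 2) = (-375) + (150) + (-90) + (60) + (-60) + (-36) + (-16) = -367.
Reducing mod 7: -367 ≡ 4 (mod 7).
Since F(a, b, c) ≡ 4 ≠ 0 (mod 7), P does NOT lie on the curve.


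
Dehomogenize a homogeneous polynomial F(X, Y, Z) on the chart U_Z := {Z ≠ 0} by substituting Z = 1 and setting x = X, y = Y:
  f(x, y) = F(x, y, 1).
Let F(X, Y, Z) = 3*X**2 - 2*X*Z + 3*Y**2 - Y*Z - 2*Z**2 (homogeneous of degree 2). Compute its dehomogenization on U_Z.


f(x, y) = 3*x**2 - 2*x + 3*y**2 - y - 2

On U_Z we set Z = 1. Each monomial c·X^i·Y^j·Z^k in F becomes c·x^i·y^j·1^k = c·x^i·y^j.
Substituting Z = 1: F(X, Y, 1) = 3*x**2 - 2*x + 3*y**2 - y - 2.
Note: deg(f) ≤ deg(F) = 2; strict inequality happens when F is divisible by Z (lost terms).


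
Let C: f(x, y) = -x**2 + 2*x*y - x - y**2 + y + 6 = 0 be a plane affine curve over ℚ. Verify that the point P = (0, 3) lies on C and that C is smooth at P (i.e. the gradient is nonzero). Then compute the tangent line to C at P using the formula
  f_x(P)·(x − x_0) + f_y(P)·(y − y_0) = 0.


Tangent line at P: 5*x - 5*y + 15 = 0.

Step 1: f(0, 3) = 0, so P lies on C.
Step 2: partial derivatives
  f_x(x, y) = -2*x + 2*y - 1, f_y(x, y) = 2*x - 2*y + 1.
  f_x(P) = 5, f_y(P) = -5 (gradient nonzero, so P is smooth).
Step 3: tangent line at P: 5·(x − 0) + -5·(y − 3) = 0.
Expanding: 5*x - 5*y + 15 = 0.


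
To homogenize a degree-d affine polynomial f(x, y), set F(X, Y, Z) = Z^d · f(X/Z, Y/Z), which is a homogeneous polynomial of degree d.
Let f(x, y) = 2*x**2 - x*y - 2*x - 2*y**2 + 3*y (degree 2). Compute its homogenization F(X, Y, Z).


F(X, Y, Z) = 2*X**2 - X*Y - 2*X*Z - 2*Y**2 + 3*Y*Z

deg(f) = 2.
Substitute x = X/Z, y = Y/Z into f, then multiply by Z^2.
  monomial 2·x^2·y^0 ↦ 2·X^2·Y^0·Z^0.
  monomial -1·x^1·y^1 ↦ -1·X^1·Y^1·Z^0.
  monomial -2·x^1·y^0 ↦ -2·X^1·Y^0·Z^1.
  monomial -2·x^0·y^2 ↦ -2·X^0·Y^2·Z^0.
  monomial 3·x^0·y^1 ↦ 3·X^0·Y^1·Z^1.
Collecting: F(X, Y, Z) = 2*X**2 - X*Y - 2*X*Z - 2*Y**2 + 3*Y*Z.


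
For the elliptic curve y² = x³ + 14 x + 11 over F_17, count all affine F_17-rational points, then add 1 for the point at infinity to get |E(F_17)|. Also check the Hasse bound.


Affine points = {(1, 3), (1, 14), (2, 8), (2, 9), (5, 6), (5, 11), (9, 4), (9, 13), (11, 0), (15, 3), (15, 14), (16, 8), (16, 9)}; affine count = 13; |E(F_17)| = 14.

Discriminant check: Δ ∝ 4a³ + 27b² = 4·14³ + 27·11² = 4·2744 + 27·121 ≡ 14 (mod 17). Nonzero ⇒ E is nonsingular.
For each x ∈ F_17, compute rhs = x³ + 14·x + 11 mod 17, then count y ∈ F_17 with y² ≡ rhs.
  x = 0: rhs = 11, matching y values: none (0 points).
  x = 1: rhs = 9, matching y values: 3, 14 (2 points).
  x = 2: rhs = 13, matching y values: 8, 9 (2 points).
  x = 3: rhs = 12, matching y values: none (0 points).
  x = 4: rhs = 12, matching y values: none (0 points).
  x = 5: rhs = 2, matching y values: 6, 11 (2 points).
  x = 6: rhs = 5, matching y values: none (0 points).
  x = 7: rhs = 10, matching y values: none (0 points).
  x = 8: rhs = 6, matching y values: none (0 points).
  x = 9: rhs = 16, matching y values: 4, 13 (2 points).
  x = 10: rhs = 12, matching y values: none (0 points).
  x = 11: rhs = 0, matching y values: 0 (1 points).
  x = 12: rhs = 3, matching y values: none (0 points).
  x = 13: rhs = 10, matching y values: none (0 points).
  x = 14: rhs = 10, matching y values: none (0 points).
  x = 15: rhs = 9, matching y values: 3, 14 (2 points).
  x = 16: rhs = 13, matching y values: 8, 9 (2 points).
Total affine count: 13.
Full point count |E(F_17)| = 13 + 1 = 14.
Hasse bound: |14 − (17+1)| = |-4| = 4 ≤ 2√17 ≈ 8.2462 ✓.


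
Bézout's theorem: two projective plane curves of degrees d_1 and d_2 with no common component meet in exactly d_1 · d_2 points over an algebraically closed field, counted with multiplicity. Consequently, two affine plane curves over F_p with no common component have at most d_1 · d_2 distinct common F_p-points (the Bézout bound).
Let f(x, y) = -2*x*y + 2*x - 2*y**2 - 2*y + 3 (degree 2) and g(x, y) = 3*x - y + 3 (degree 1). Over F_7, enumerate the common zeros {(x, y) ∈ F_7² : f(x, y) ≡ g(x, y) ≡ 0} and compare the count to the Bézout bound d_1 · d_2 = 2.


Common zeros: {(0, 3), (1, 6)}; count = 2; Bézout bound = 2.

deg(f) = 2, deg(g) = 1, so Bézout bound = 2.
Scan x ∈ F_7. For each x, list the y ∈ F_7 with f(x, y) ≡ 0 and those with g(x, y) ≡ 0 (mod 7); the common zeros in that column are the intersection.
  x = 0: f ≡ 0 at y ∈ {3}; g ≡ 0 at y ∈ {3}; common: {3}.
  x = 1: f ≡ 0 at y ∈ {6}; g ≡ 0 at y ∈ {6}; common: {6}.
  x = 2: f ≡ 0 at y ∈ {0, 4}; g ≡ 0 at y ∈ {2}; common: ∅.
  x = 3: f ≡ 0 at y ∈ ∅; g ≡ 0 at y ∈ {5}; common: ∅.
  x = 4: f ≡ 0 at y ∈ ∅; g ≡ 0 at y ∈ {1}; common: ∅.
  x = 5: f ≡ 0 at y ∈ ∅; g ≡ 0 at y ∈ {4}; common: ∅.
  x = 6: f ≡ 0 at y ∈ {2, 5}; g ≡ 0 at y ∈ {0}; common: ∅.
Collecting: common zeros = {(0, 3), (1, 6)}, so the count is 2.
Comparison with the Bézout bound: 2 ≤ 2 = deg(f)·deg(g), as expected for curves with no common component (the bound is attained).


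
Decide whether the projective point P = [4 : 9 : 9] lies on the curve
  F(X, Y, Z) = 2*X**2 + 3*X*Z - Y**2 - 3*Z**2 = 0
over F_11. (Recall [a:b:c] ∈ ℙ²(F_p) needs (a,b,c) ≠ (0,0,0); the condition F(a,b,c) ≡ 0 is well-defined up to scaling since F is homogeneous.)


F(4,9,9) ≡ 3 (mod 11); P is NOT on the curve.

Evaluate F(4, 9, 9) term-by-term (mod 11).
  2*X**2 ↦ 2·16·1·1 = 32
  3*X*Z ↦ 3·4·1·9 = 108
  -Y**2 ↦ -1·1·81·1 = -81
  -3*Z**2 ↦ -3·1·1·81 = -243
Sum: F(4, 9, 9) = (32) + (108) + (-81) + (-243) = -184.
Reducing mod 11: -184 ≡ 3 (mod 11).
Since F(a, b, c) ≡ 3 ≠ 0 (mod 11), P does NOT lie on the curve.


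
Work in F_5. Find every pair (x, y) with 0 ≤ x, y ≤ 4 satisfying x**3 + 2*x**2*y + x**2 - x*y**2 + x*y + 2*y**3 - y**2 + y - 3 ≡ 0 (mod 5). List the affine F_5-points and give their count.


Affine F_5-points: {(0, 3), (1, 2), (2, 2), (3, 4)}; count = 4.

For each of the 25 pairs (x, y) ∈ F_5², evaluate f(x, y) mod 5. Record the zeros.
  x = 0: [0↦2, 1↦4, 2↦1, 3↦0, 4↦3]  zeros at y ∈ {3}
  x = 1: [0↦4, 1↦3, 2↦0, 3↦2, 4↦1]  zeros at y ∈ {2}
  x = 2: [0↦4, 1↦4, 2↦0, 3↦4, 4↦3]  zeros at y ∈ {2}
  x = 3: [0↦3, 1↦3, 2↦2, 3↦2, 4↦0]  zeros at y ∈ {4}
  x = 4: [0↦2, 1↦1, 2↦2, 3↦2, 4↦3]  zeros at y ∈ ∅
Collecting zeros: affine points = {(0, 3), (1, 2), (2, 2), (3, 4)}.
Total count |C(F_5)_aff| = 4.


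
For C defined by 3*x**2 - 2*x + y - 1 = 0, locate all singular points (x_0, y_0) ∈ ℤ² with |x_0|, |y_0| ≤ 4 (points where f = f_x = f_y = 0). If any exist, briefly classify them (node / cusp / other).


No singular points in the scanned grid; C is smooth there.

Compute partial derivatives:
  f_x = 6*x - 2.
  f_y = 1.
f_y = 1 is a nonzero constant, so f_y never vanishes: no point (x, y) can satisfy f = f_x = f_y = 0. In particular no (x, y) ∈ {−4, ..., 4}² is singular; the curve is smooth.


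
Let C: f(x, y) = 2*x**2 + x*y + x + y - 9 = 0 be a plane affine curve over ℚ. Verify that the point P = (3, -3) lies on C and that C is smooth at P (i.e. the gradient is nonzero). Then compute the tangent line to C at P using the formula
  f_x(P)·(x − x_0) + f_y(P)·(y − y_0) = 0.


Tangent line at P: 10*x + 4*y - 18 = 0.

Step 1: f(3, -3) = 0, so P lies on C.
Step 2: partial derivatives
  f_x(x, y) = 4*x + y + 1, f_y(x, y) = x + 1.
  f_x(P) = 10, f_y(P) = 4 (gradient nonzero, so P is smooth).
Step 3: tangent line at P: 10·(x − 3) + 4·(y − -3) = 0.
Expanding: 10*x + 4*y - 18 = 0.


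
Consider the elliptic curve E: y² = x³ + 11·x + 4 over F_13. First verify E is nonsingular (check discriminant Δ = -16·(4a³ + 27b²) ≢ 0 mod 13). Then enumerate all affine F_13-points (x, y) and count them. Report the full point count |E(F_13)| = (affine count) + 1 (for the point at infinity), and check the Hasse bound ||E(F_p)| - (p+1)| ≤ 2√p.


Affine points = {(0, 2), (0, 11), (1, 4), (1, 9), (3, 5), (3, 8), (6, 0), (9, 0), (10, 3), (10, 10), (11, 0)}; affine count = 11; |E(F_13)| = 12.

Discriminant check: Δ ∝ 4a³ + 27b² = 4·11³ + 27·4² = 4·1331 + 27·16 ≡ 10 (mod 13). Nonzero ⇒ E is nonsingular.
For each x ∈ F_13, compute rhs = x³ + 11·x + 4 mod 13, then count y ∈ F_13 with y² ≡ rhs.
  x = 0: rhs = 4, matching y values: 2, 11 (2 points).
  x = 1: rhs = 3, matching y values: 4, 9 (2 points).
  x = 2: rhs = 8, matching y values: none (0 points).
  x = 3: rhs = 12, matching y values: 5, 8 (2 points).
  x = 4: rhs = 8, matching y values: none (0 points).
  x = 5: rhs = 2, matching y values: none (0 points).
  x = 6: rhs = 0, matching y values: 0 (1 points).
  x = 7: rhs = 8, matching y values: none (0 points).
  x = 8: rhs = 6, matching y values: none (0 points).
  x = 9: rhs = 0, matching y values: 0 (1 points).
  x = 10: rhs = 9, matching y values: 3, 10 (2 points).
  x = 11: rhs = 0, matching y values: 0 (1 points).
  x = 12: rhs = 5, matching y values: none (0 points).
Total affine count: 11.
Full point count |E(F_13)| = 11 + 1 = 12.
Hasse bound: |12 − (13+1)| = |-2| = 2 ≤ 2√13 ≈ 7.2111 ✓.


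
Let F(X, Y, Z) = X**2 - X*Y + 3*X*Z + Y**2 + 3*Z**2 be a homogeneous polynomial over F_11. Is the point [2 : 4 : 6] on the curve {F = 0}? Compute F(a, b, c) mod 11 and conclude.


F(2,4,6) ≡ 2 (mod 11); P is NOT on the curve.

Evaluate F(2, 4, 6) term-by-term (mod 11).
  X**2 ↦ 1·4·1·1 = 4
  -X*Y ↦ -1·2·4·1 = -8
  3*X*Z ↦ 3·2·1·6 = 36
  Y**2 ↦ 1·1·16·1 = 16
  3*Z**2 ↦ 3·1·1·36 = 108
Sum: F(2, 4, 6) = (4) + (-8) + (36) + (16) + (108) = 156.
Reducing mod 11: 156 ≡ 2 (mod 11).
Since F(a, b, c) ≡ 2 ≠ 0 (mod 11), P does NOT lie on the curve.


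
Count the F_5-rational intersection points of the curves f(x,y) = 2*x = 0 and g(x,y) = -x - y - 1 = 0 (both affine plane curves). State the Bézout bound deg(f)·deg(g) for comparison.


Common zeros: {(0, 4)}; count = 1; Bézout bound = 1.

deg(f) = 1, deg(g) = 1, so Bézout bound = 1.
Scan x ∈ F_5. For each x, list the y ∈ F_5 with f(x, y) ≡ 0 and those with g(x, y) ≡ 0 (mod 5); the common zeros in that column are the intersection.
  x = 0: f ≡ 0 at y ∈ {0, 1, 2, 3, 4}; g ≡ 0 at y ∈ {4}; common: {4}.
  x = 1: f ≡ 0 at y ∈ ∅; g ≡ 0 at y ∈ {3}; common: ∅.
  x = 2: f ≡ 0 at y ∈ ∅; g ≡ 0 at y ∈ {2}; common: ∅.
  x = 3: f ≡ 0 at y ∈ ∅; g ≡ 0 at y ∈ {1}; common: ∅.
  x = 4: f ≡ 0 at y ∈ ∅; g ≡ 0 at y ∈ {0}; common: ∅.
Collecting: common zeros = {(0, 4)}, so the count is 1.
Comparison with the Bézout bound: 1 ≤ 1 = deg(f)·deg(g), as expected for curves with no common component (the bound is attained).


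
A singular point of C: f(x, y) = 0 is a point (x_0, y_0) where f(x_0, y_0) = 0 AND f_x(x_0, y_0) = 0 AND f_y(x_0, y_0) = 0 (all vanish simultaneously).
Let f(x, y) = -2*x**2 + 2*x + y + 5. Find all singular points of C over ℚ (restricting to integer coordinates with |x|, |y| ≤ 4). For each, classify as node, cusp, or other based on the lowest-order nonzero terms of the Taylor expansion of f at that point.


No singular points in the scanned grid; C is smooth there.

Compute partial derivatives:
  f_x = 2 - 4*x.
  f_y = 1.
f_y = 1 is a nonzero constant, so f_y never vanishes: no point (x, y) can satisfy f = f_x = f_y = 0. In particular no (x, y) ∈ {−4, ..., 4}² is singular; the curve is smooth.


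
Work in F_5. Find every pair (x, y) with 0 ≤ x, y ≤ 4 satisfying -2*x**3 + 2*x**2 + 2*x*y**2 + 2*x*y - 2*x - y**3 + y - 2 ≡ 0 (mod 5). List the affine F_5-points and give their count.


Affine F_5-points: {(1, 1), (2, 3), (4, 1)}; count = 3.

For each of the 25 pairs (x, y) ∈ F_5², evaluate f(x, y) mod 5. Record the zeros.
  x = 0: [0↦3, 1↦3, 2↦2, 3↦4, 4↦3]  zeros at y ∈ ∅
  x = 1: [0↦1, 1↦0, 2↦2, 3↦1, 4↦1]  zeros at y ∈ {1}
  x = 2: [0↦1, 1↦4, 2↦4, 3↦0, 4↦1]  zeros at y ∈ {3}
  x = 3: [0↦1, 1↦3, 2↦1, 3↦4, 4↦1]  zeros at y ∈ ∅
  x = 4: [0↦4, 1↦0, 2↦1, 3↦1, 4↦4]  zeros at y ∈ {1}
Collecting zeros: affine points = {(1, 1), (2, 3), (4, 1)}.
Total count |C(F_5)_aff| = 3.


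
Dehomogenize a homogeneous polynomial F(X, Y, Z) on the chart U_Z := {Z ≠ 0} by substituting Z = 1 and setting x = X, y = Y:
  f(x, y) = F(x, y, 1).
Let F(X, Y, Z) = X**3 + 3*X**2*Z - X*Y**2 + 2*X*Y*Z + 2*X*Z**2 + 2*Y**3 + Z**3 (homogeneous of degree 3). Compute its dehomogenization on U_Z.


f(x, y) = x**3 + 3*x**2 - x*y**2 + 2*x*y + 2*x + 2*y**3 + 1

On U_Z we set Z = 1. Each monomial c·X^i·Y^j·Z^k in F becomes c·x^i·y^j·1^k = c·x^i·y^j.
Substituting Z = 1: F(X, Y, 1) = x**3 + 3*x**2 - x*y**2 + 2*x*y + 2*x + 2*y**3 + 1.
Note: deg(f) ≤ deg(F) = 3; strict inequality happens when F is divisible by Z (lost terms).


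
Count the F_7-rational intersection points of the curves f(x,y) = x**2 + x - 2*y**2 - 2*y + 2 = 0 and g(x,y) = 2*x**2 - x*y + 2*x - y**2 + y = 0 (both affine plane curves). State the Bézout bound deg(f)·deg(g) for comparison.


Common zeros: {(1, 5)}; count = 1; Bézout bound = 4.

deg(f) = 2, deg(g) = 2, so Bézout bound = 4.
Scan x ∈ F_7. For each x, list the y ∈ F_7 with f(x, y) ≡ 0 and those with g(x, y) ≡ 0 (mod 7); the common zeros in that column are the intersection.
  x = 0: f ≡ 0 at y ∈ ∅; g ≡ 0 at y ∈ {0, 1}; common: ∅.
  x = 1: f ≡ 0 at y ∈ {1, 5}; g ≡ 0 at y ∈ {2, 5}; common: {5}.
  x = 2: f ≡ 0 at y ∈ ∅; g ≡ 0 at y ∈ {3}; common: ∅.
  x = 3: f ≡ 0 at y ∈ {0, 6}; g ≡ 0 at y ∈ {1, 4}; common: ∅.
  x = 4: f ≡ 0 at y ∈ ∅; g ≡ 0 at y ∈ {5, 6}; common: ∅.
  x = 5: f ≡ 0 at y ∈ {1, 5}; g ≡ 0 at y ∈ {4, 6}; common: ∅.
  x = 6: f ≡ 0 at y ∈ ∅; g ≡ 0 at y ∈ {0, 2}; common: ∅.
Collecting: common zeros = {(1, 5)}, so the count is 1.
Comparison with the Bézout bound: 1 ≤ 4 = deg(f)·deg(g), as expected for curves with no common component (the affine F_7-count falls short of the bound because intersections may lie at infinity, over extension fields, or carry multiplicity).


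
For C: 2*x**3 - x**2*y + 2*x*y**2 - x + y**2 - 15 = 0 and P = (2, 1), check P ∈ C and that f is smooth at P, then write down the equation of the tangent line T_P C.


Tangent line at P: 21*x + 6*y - 48 = 0.

Step 1: f(2, 1) = 0, so P lies on C.
Step 2: partial derivatives
  f_x(x, y) = 6*x**2 - 2*x*y + 2*y**2 - 1, f_y(x, y) = -x**2 + 4*x*y + 2*y.
  f_x(P) = 21, f_y(P) = 6 (gradient nonzero, so P is smooth).
Step 3: tangent line at P: 21·(x − 2) + 6·(y − 1) = 0.
Expanding: 21*x + 6*y - 48 = 0.


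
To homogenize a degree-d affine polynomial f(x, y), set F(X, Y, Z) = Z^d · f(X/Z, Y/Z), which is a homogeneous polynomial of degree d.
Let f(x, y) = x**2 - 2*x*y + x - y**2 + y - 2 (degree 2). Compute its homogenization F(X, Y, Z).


F(X, Y, Z) = X**2 - 2*X*Y + X*Z - Y**2 + Y*Z - 2*Z**2

deg(f) = 2.
Substitute x = X/Z, y = Y/Z into f, then multiply by Z^2.
  monomial 1·x^2·y^0 ↦ 1·X^2·Y^0·Z^0.
  monomial -2·x^1·y^1 ↦ -2·X^1·Y^1·Z^0.
  monomial 1·x^1·y^0 ↦ 1·X^1·Y^0·Z^1.
  monomial -1·x^0·y^2 ↦ -1·X^0·Y^2·Z^0.
  monomial 1·x^0·y^1 ↦ 1·X^0·Y^1·Z^1.
  monomial -2·x^0·y^0 ↦ -2·X^0·Y^0·Z^2.
Collecting: F(X, Y, Z) = X**2 - 2*X*Y + X*Z - Y**2 + Y*Z - 2*Z**2.


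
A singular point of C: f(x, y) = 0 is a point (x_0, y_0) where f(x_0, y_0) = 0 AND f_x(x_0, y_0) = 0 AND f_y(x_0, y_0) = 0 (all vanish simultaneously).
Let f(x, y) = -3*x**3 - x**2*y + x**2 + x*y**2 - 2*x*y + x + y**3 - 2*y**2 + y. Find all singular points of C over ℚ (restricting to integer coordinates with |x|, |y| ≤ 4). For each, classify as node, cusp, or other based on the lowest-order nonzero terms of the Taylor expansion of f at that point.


Singular points: {(0, 1)}; classification: cusp.

Compute partial derivatives:
  f_x = -9*x**2 - 2*x*y + 2*x + y**2 - 2*y + 1.
  f_y = -x**2 + 2*x*y - 2*x + 3*y**2 - 4*y + 1.
Scan x_0 ∈ {−4, ..., 4}. For each x_0, f_y(x_0, y) is a polynomial in y; find its integer roots y ∈ {−4, ..., 4}, then test f_x and f at those candidates.
  x = -4: f_y(-4, y) = 3*y**2 - 12*y - 7; no integer root y with |y| ≤ 4.
  x = -3: f_y(-3, y) = 3*y**2 - 10*y - 2; no integer root y with |y| ≤ 4.
  x = -2: f_y(-2, y) = 3*y**2 - 8*y + 1; no integer root y with |y| ≤ 4.
  x = -1: f_y(-1, y) = 3*y**2 - 6*y + 2; no integer root y with |y| ≤ 4.
  x = 0: f_y(0, y) = 3*y**2 - 4*y + 1; vanishes at y ∈ {1}. (0, 1): f_x = 0, f = 0 — SINGULAR.
  x = 1: f_y(1, y) = 3*y**2 - 2*y - 2; no integer root y with |y| ≤ 4.
  x = 2: f_y(2, y) = 3*y**2 - 7; no integer root y with |y| ≤ 4.
  x = 3: f_y(3, y) = 3*y**2 + 2*y - 14; no integer root y with |y| ≤ 4.
  x = 4: f_y(4, y) = 3*y**2 + 4*y - 23; no integer root y with |y| ≤ 4.
Only singular point on the grid: (0, 1).
Classify: substitute x = 0 + u, y = 1 + v and expand: f = -3*u**3 - u**2*v + u*v**2 + v**3 + v**2.
No constant or linear terms (consistent with a singular point). Quadratic part: v**2. Cubic part: -3*u**3 - u**2*v + u*v**2 + v**3.
The quadratic part v**2 is a perfect square, so there is a single (double) tangent line v = 0, i.e. y = 1. Restricting the cubic part to that line (v = 0) leaves -3*u**3 ≠ 0, so f is not divisible by v and the branch is v² ≈ 3*u**3 to lowest order — this is a cusp.
Classification: cusp.


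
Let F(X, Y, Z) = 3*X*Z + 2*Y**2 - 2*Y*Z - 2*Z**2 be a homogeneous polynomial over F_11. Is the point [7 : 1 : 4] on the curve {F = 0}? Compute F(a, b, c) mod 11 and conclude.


F(7,1,4) ≡ 2 (mod 11); P is NOT on the curve.

Evaluate F(7, 1, 4) term-by-term (mod 11).
  3*X*Z ↦ 3·7·1·4 = 84
  2*Y**2 ↦ 2·1·1·1 = 2
  -2*Y*Z ↦ -2·1·1·4 = -8
  -2*Z**2 ↦ -2·1·1·16 = -32
Sum: F(7, 1, 4) = (84) + (2) + (-8) + (-32) = 46.
Reducing mod 11: 46 ≡ 2 (mod 11).
Since F(a, b, c) ≡ 2 ≠ 0 (mod 11), P does NOT lie on the curve.


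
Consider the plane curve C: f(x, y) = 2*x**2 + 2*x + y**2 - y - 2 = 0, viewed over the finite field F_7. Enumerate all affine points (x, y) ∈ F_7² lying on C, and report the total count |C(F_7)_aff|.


Affine F_7-points: {(0, 2), (0, 6), (1, 4), (3, 3), (3, 5), (5, 4), (6, 2), (6, 6)}; count = 8.

For each of the 49 pairs (x, y) ∈ F_7², evaluate f(x, y) mod 7. Record the zeros.
  x = 0: [0↦5, 1↦5, 2↦0, 3↦4, 4↦3, 5↦4, 6↦0]  zeros at y ∈ {2, 6}
  x = 1: [0↦2, 1↦2, 2↦4, 3↦1, 4↦0, 5↦1, 6↦4]  zeros at y ∈ {4}
  x = 2: [0↦3, 1↦3, 2↦5, 3↦2, 4↦1, 5↦2, 6↦5]  zeros at y ∈ ∅
  x = 3: [0↦1, 1↦1, 2↦3, 3↦0, 4↦6, 5↦0, 6↦3]  zeros at y ∈ {3, 5}
  x = 4: [0↦3, 1↦3, 2↦5, 3↦2, 4↦1, 5↦2, 6↦5]  zeros at y ∈ ∅
  x = 5: [0↦2, 1↦2, 2↦4, 3↦1, 4↦0, 5↦1, 6↦4]  zeros at y ∈ {4}
  x = 6: [0↦5, 1↦5, 2↦0, 3↦4, 4↦3, 5↦4, 6↦0]  zeros at y ∈ {2, 6}
Collecting zeros: affine points = {(0, 2), (0, 6), (1, 4), (3, 3), (3, 5), (5, 4), (6, 2), (6, 6)}.
Total count |C(F_7)_aff| = 8.


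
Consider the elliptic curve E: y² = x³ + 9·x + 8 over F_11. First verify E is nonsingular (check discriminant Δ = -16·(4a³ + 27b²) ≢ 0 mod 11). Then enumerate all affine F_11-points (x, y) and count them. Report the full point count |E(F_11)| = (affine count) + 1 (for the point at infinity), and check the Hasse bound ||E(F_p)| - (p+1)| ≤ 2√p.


Affine points = {(2, 1), (2, 10), (4, 3), (4, 8), (6, 5), (6, 6), (8, 3), (8, 8), (9, 2), (9, 9), (10, 3), (10, 8)}; affine count = 12; |E(F_11)| = 13.

Discriminant check: Δ ∝ 4a³ + 27b² = 4·9³ + 27·8² = 4·729 + 27·64 ≡ 2 (mod 11). Nonzero ⇒ E is nonsingular.
For each x ∈ F_11, compute rhs = x³ + 9·x + 8 mod 11, then count y ∈ F_11 with y² ≡ rhs.
  x = 0: rhs = 8, matching y values: none (0 points).
  x = 1: rhs = 7, matching y values: none (0 points).
  x = 2: rhs = 1, matching y values: 1, 10 (2 points).
  x = 3: rhs = 7, matching y values: none (0 points).
  x = 4: rhs = 9, matching y values: 3, 8 (2 points).
  x = 5: rhs = 2, matching y values: none (0 points).
  x = 6: rhs = 3, matching y values: 5, 6 (2 points).
  x = 7: rhs = 7, matching y values: none (0 points).
  x = 8: rhs = 9, matching y values: 3, 8 (2 points).
  x = 9: rhs = 4, matching y values: 2, 9 (2 points).
  x = 10: rhs = 9, matching y values: 3, 8 (2 points).
Total affine count: 12.
Full point count |E(F_11)| = 12 + 1 = 13.
Hasse bound: |13 − (11+1)| = |1| = 1 ≤ 2√11 ≈ 6.6332 ✓.


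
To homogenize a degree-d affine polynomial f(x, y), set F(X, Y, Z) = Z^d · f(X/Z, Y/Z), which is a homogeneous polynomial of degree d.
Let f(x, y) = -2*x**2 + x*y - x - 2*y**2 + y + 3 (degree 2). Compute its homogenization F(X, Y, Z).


F(X, Y, Z) = -2*X**2 + X*Y - X*Z - 2*Y**2 + Y*Z + 3*Z**2

deg(f) = 2.
Substitute x = X/Z, y = Y/Z into f, then multiply by Z^2.
  monomial -2·x^2·y^0 ↦ -2·X^2·Y^0·Z^0.
  monomial 1·x^1·y^1 ↦ 1·X^1·Y^1·Z^0.
  monomial -1·x^1·y^0 ↦ -1·X^1·Y^0·Z^1.
  monomial -2·x^0·y^2 ↦ -2·X^0·Y^2·Z^0.
  monomial 1·x^0·y^1 ↦ 1·X^0·Y^1·Z^1.
  monomial 3·x^0·y^0 ↦ 3·X^0·Y^0·Z^2.
Collecting: F(X, Y, Z) = -2*X**2 + X*Y - X*Z - 2*Y**2 + Y*Z + 3*Z**2.


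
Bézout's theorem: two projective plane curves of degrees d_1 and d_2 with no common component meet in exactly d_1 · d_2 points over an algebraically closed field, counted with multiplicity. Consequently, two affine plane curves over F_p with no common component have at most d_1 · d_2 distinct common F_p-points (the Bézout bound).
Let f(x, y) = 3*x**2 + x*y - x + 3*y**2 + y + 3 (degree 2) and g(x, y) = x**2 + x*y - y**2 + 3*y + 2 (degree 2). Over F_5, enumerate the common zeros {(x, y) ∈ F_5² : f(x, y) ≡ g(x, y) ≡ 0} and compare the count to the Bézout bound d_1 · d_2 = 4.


Common zeros: {(4, 4)}; count = 1; Bézout bound = 4.

deg(f) = 2, deg(g) = 2, so Bézout bound = 4.
Scan x ∈ F_5. For each x, list the y ∈ F_5 with f(x, y) ≡ 0 and those with g(x, y) ≡ 0 (mod 5); the common zeros in that column are the intersection.
  x = 0: f ≡ 0 at y ∈ {4}; g ≡ 0 at y ∈ ∅; common: ∅.
  x = 1: f ≡ 0 at y ∈ {0, 1}; g ≡ 0 at y ∈ ∅; common: ∅.
  x = 2: f ≡ 0 at y ∈ ∅; g ≡ 0 at y ∈ {1, 4}; common: ∅.
  x = 3: f ≡ 0 at y ∈ ∅; g ≡ 0 at y ∈ {3}; common: ∅.
  x = 4: f ≡ 0 at y ∈ {1, 4}; g ≡ 0 at y ∈ {3, 4}; common: {4}.
Collecting: common zeros = {(4, 4)}, so the count is 1.
Comparison with the Bézout bound: 1 ≤ 4 = deg(f)·deg(g), as expected for curves with no common component (the affine F_5-count falls short of the bound because intersections may lie at infinity, over extension fields, or carry multiplicity).


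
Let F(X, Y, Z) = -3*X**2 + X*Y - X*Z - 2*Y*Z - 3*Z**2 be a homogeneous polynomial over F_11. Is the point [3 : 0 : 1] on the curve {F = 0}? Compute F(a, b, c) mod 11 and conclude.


F(3,0,1) ≡ 0 (mod 11); P is on the curve.

Evaluate F(3, 0, 1) term-by-term (mod 11).
  -3*X**2 ↦ -3·9·1·1 = -27
  X*Y ↦ 1·3·0·1 = 0
  -X*Z ↦ -1·3·1·1 = -3
  -2*Y*Z ↦ -2·1·0·1 = 0
  -3*Z**2 ↦ -3·1·1·1 = -3
Sum: F(3, 0, 1) = (-27) + (0) + (-3) + (0) + (-3) = -33.
Reducing mod 11: -33 ≡ 0 (mod 11).
Since F(a, b, c) ≡ 0 (mod 11), P lies on the curve.


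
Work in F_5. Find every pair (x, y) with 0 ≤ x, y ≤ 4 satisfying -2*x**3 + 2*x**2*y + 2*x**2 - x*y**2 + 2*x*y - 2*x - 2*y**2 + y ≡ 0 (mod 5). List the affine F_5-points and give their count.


Affine F_5-points: {(0, 0), (0, 3), (1, 1), (1, 4), (4, 3)}; count = 5.

For each of the 25 pairs (x, y) ∈ F_5², evaluate f(x, y) mod 5. Record the zeros.
  x = 0: [0↦0, 1↦4, 2↦4, 3↦0, 4↦2]  zeros at y ∈ {0, 3}
  x = 1: [0↦3, 1↦0, 2↦1, 3↦1, 4↦0]  zeros at y ∈ {1, 4}
  x = 2: [0↦3, 1↦2, 2↦3, 3↦1, 4↦1]  zeros at y ∈ ∅
  x = 3: [0↦3, 1↦3, 2↦3, 3↦3, 4↦3]  zeros at y ∈ ∅
  x = 4: [0↦1, 1↦1, 2↦4, 3↦0, 4↦4]  zeros at y ∈ {3}
Collecting zeros: affine points = {(0, 0), (0, 3), (1, 1), (1, 4), (4, 3)}.
Total count |C(F_5)_aff| = 5.


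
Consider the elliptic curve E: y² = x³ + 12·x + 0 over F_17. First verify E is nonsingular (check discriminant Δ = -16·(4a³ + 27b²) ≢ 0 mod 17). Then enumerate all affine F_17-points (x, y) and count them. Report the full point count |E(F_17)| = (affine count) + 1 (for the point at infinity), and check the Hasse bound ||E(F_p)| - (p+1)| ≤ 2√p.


Affine points = {(0, 0), (1, 8), (1, 9), (2, 7), (2, 10), (5, 7), (5, 10), (6, 4), (6, 13), (7, 6), (7, 11), (8, 8), (8, 9), (9, 2), (9, 15), (10, 7), (10, 10), (11, 1), (11, 16), (12, 6), (12, 11), (15, 6), (15, 11), (16, 2), (16, 15)}; affine count = 25; |E(F_17)| = 26.

Discriminant check: Δ ∝ 4a³ + 27b² = 4·12³ + 27·0² = 4·1728 + 27·0 ≡ 10 (mod 17). Nonzero ⇒ E is nonsingular.
For each x ∈ F_17, compute rhs = x³ + 12·x + 0 mod 17, then count y ∈ F_17 with y² ≡ rhs.
  x = 0: rhs = 0, matching y values: 0 (1 points).
  x = 1: rhs = 13, matching y values: 8, 9 (2 points).
  x = 2: rhs = 15, matching y values: 7, 10 (2 points).
  x = 3: rhs = 12, matching y values: none (0 points).
  x = 4: rhs = 10, matching y values: none (0 points).
  x = 5: rhs = 15, matching y values: 7, 10 (2 points).
  x = 6: rhs = 16, matching y values: 4, 13 (2 points).
  x = 7: rhs = 2, matching y values: 6, 11 (2 points).
  x = 8: rhs = 13, matching y values: 8, 9 (2 points).
  x = 9: rhs = 4, matching y values: 2, 15 (2 points).
  x = 10: rhs = 15, matching y values: 7, 10 (2 points).
  x = 11: rhs = 1, matching y values: 1, 16 (2 points).
  x = 12: rhs = 2, matching y values: 6, 11 (2 points).
  x = 13: rhs = 7, matching y values: none (0 points).
  x = 14: rhs = 5, matching y values: none (0 points).
  x = 15: rhs = 2, matching y values: 6, 11 (2 points).
  x = 16: rhs = 4, matching y values: 2, 15 (2 points).
Total affine count: 25.
Full point count |E(F_17)| = 25 + 1 = 26.
Hasse bound: |26 − (17+1)| = |8| = 8 ≤ 2√17 ≈ 8.2462 ✓.


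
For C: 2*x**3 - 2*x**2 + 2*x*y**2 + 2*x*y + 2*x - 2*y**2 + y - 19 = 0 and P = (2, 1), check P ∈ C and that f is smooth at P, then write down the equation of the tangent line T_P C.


Tangent line at P: 22*x + 9*y - 53 = 0.

Step 1: f(2, 1) = 0, so P lies on C.
Step 2: partial derivatives
  f_x(x, y) = 6*x**2 - 4*x + 2*y**2 + 2*y + 2, f_y(x, y) = 4*x*y + 2*x - 4*y + 1.
  f_x(P) = 22, f_y(P) = 9 (gradient nonzero, so P is smooth).
Step 3: tangent line at P: 22·(x − 2) + 9·(y − 1) = 0.
Expanding: 22*x + 9*y - 53 = 0.


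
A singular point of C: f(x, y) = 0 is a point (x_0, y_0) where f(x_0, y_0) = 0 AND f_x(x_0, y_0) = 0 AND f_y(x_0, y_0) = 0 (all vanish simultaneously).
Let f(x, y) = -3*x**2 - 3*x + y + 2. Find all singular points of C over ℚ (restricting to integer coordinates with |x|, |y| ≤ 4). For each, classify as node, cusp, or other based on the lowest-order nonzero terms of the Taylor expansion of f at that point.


No singular points in the scanned grid; C is smooth there.

Compute partial derivatives:
  f_x = -6*x - 3.
  f_y = 1.
f_y = 1 is a nonzero constant, so f_y never vanishes: no point (x, y) can satisfy f = f_x = f_y = 0. In particular no (x, y) ∈ {−4, ..., 4}² is singular; the curve is smooth.


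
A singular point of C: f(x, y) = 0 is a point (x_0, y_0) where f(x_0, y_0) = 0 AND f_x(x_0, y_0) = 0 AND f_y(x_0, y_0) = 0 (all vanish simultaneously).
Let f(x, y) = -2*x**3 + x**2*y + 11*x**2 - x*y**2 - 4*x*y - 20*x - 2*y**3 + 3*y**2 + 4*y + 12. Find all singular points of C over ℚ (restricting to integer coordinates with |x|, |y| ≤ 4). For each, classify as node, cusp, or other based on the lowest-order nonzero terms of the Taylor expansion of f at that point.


Singular points: {(2, 0)}; classification: node.

Compute partial derivatives:
  f_x = -6*x**2 + 2*x*y + 22*x - y**2 - 4*y - 20.
  f_y = x**2 - 2*x*y - 4*x - 6*y**2 + 6*y + 4.
Scan x_0 ∈ {−4, ..., 4}. For each x_0, f_y(x_0, y) is a polynomial in y; find its integer roots y ∈ {−4, ..., 4}, then test f_x and f at those candidates.
  x = -4: f_y(-4, y) = -6*y**2 + 14*y + 36; no integer root y with |y| ≤ 4.
  x = -3: f_y(-3, y) = -6*y**2 + 12*y + 25; no integer root y with |y| ≤ 4.
  x = -2: f_y(-2, y) = -6*y**2 + 10*y + 16; vanishes at y ∈ {-1}. (-2, -1): f_x = -81 ≠ 0.
  x = -1: f_y(-1, y) = -6*y**2 + 8*y + 9; no integer root y with |y| ≤ 4.
  x = 0: f_y(0, y) = -6*y**2 + 6*y + 4; no integer root y with |y| ≤ 4.
  x = 1: f_y(1, y) = -6*y**2 + 4*y + 1; no integer root y with |y| ≤ 4.
  x = 2: f_y(2, y) = -6*y**2 + 2*y; vanishes at y ∈ {0}. (2, 0): f_x = 0, f = 0 — SINGULAR.
  x = 3: f_y(3, y) = 1 - 6*y**2; no integer root y with |y| ≤ 4.
  x = 4: f_y(4, y) = -6*y**2 - 2*y + 4; vanishes at y ∈ {-1}. (4, -1): f_x = -33 ≠ 0.
Only singular point on the grid: (2, 0).
Classify: substitute x = 2 + u, y = 0 + v and expand: f = -2*u**3 + u**2*v - u**2 - u*v**2 - 2*v**3 + v**2.
No constant or linear terms (consistent with a singular point). Quadratic part: -u**2 + v**2. Cubic part: -2*u**3 + u**2*v - u*v**2 - 2*v**3.
The quadratic part v**2 - u**2 = (v − u)(v + u) splits into two distinct linear factors, so there are two distinct tangent lines y − 0 = ±(x − 2) — this is a node (ordinary double point).
Classification: node.


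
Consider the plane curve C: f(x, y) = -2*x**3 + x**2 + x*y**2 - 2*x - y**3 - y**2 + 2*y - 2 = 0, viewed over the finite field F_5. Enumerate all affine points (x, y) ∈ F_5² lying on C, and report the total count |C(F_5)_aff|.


Affine F_5-points: {(0, 2), (1, 0), (2, 3), (3, 1), (4, 4)}; count = 5.

For each of the 25 pairs (x, y) ∈ F_5², evaluate f(x, y) mod 5. Record the zeros.
  x = 0: [0↦3, 1↦3, 2↦0, 3↦3, 4↦1]  zeros at y ∈ {2}
  x = 1: [0↦0, 1↦1, 2↦1, 3↦4, 4↦4]  zeros at y ∈ {0}
  x = 2: [0↦2, 1↦4, 2↦2, 3↦0, 4↦2]  zeros at y ∈ {3}
  x = 3: [0↦2, 1↦0, 2↦1, 3↦4, 4↦3]  zeros at y ∈ {1}
  x = 4: [0↦3, 1↦2, 2↦1, 3↦4, 4↦0]  zeros at y ∈ {4}
Collecting zeros: affine points = {(0, 2), (1, 0), (2, 3), (3, 1), (4, 4)}.
Total count |C(F_5)_aff| = 5.


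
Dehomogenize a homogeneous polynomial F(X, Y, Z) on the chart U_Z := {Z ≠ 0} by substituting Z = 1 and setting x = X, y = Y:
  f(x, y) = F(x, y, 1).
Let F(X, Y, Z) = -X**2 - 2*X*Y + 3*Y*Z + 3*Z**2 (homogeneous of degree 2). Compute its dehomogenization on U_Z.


f(x, y) = -x**2 - 2*x*y + 3*y + 3

On U_Z we set Z = 1. Each monomial c·X^i·Y^j·Z^k in F becomes c·x^i·y^j·1^k = c·x^i·y^j.
Substituting Z = 1: F(X, Y, 1) = -x**2 - 2*x*y + 3*y + 3.
Note: deg(f) ≤ deg(F) = 2; strict inequality happens when F is divisible by Z (lost terms).


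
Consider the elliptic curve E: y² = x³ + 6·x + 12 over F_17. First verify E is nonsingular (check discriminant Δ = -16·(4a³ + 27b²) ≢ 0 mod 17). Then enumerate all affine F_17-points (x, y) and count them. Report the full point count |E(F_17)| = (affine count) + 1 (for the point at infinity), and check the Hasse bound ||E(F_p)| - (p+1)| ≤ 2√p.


Affine points = {(1, 6), (1, 11), (2, 7), (2, 10), (4, 7), (4, 10), (6, 3), (6, 14), (9, 8), (9, 9), (10, 1), (10, 16), (11, 7), (11, 10), (13, 3), (13, 14), (14, 1), (14, 16), (15, 3), (15, 14)}; affine count = 20; |E(F_17)| = 21.

Discriminant check: Δ ∝ 4a³ + 27b² = 4·6³ + 27·12² = 4·216 + 27·144 ≡ 9 (mod 17). Nonzero ⇒ E is nonsingular.
For each x ∈ F_17, compute rhs = x³ + 6·x + 12 mod 17, then count y ∈ F_17 with y² ≡ rhs.
  x = 0: rhs = 12, matching y values: none (0 points).
  x = 1: rhs = 2, matching y values: 6, 11 (2 points).
  x = 2: rhs = 15, matching y values: 7, 10 (2 points).
  x = 3: rhs = 6, matching y values: none (0 points).
  x = 4: rhs = 15, matching y values: 7, 10 (2 points).
  x = 5: rhs = 14, matching y values: none (0 points).
  x = 6: rhs = 9, matching y values: 3, 14 (2 points).
  x = 7: rhs = 6, matching y values: none (0 points).
  x = 8: rhs = 11, matching y values: none (0 points).
  x = 9: rhs = 13, matching y values: 8, 9 (2 points).
  x = 10: rhs = 1, matching y values: 1, 16 (2 points).
  x = 11: rhs = 15, matching y values: 7, 10 (2 points).
  x = 12: rhs = 10, matching y values: none (0 points).
  x = 13: rhs = 9, matching y values: 3, 14 (2 points).
  x = 14: rhs = 1, matching y values: 1, 16 (2 points).
  x = 15: rhs = 9, matching y values: 3, 14 (2 points).
  x = 16: rhs = 5, matching y values: none (0 points).
Total affine count: 20.
Full point count |E(F_17)| = 20 + 1 = 21.
Hasse bound: |21 − (17+1)| = |3| = 3 ≤ 2√17 ≈ 8.2462 ✓.


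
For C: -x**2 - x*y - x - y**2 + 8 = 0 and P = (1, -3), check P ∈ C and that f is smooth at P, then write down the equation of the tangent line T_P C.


Tangent line at P: 5*y + 15 = 0.

Step 1: f(1, -3) = 0, so P lies on C.
Step 2: partial derivatives
  f_x(x, y) = -2*x - y - 1, f_y(x, y) = -x - 2*y.
  f_x(P) = 0, f_y(P) = 5 (gradient nonzero, so P is smooth).
Step 3: tangent line at P: 0·(x − 1) + 5·(y − -3) = 0.
Expanding: 5*y + 15 = 0.


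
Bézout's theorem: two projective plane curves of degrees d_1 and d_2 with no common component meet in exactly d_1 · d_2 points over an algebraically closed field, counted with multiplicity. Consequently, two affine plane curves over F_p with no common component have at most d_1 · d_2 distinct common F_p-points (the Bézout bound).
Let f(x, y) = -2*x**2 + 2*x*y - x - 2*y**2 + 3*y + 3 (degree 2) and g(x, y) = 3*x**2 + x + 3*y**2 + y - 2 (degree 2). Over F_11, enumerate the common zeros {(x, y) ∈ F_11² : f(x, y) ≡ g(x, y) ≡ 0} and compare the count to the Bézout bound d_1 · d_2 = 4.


Common zeros: {(7, 10)}; count = 1; Bézout bound = 4.

deg(f) = 2, deg(g) = 2, so Bézout bound = 4.
Scan x ∈ F_11. For each x, list the y ∈ F_11 with f(x, y) ≡ 0 and those with g(x, y) ≡ 0 (mod 11); the common zeros in that column are the intersection.
  x = 0: f ≡ 0 at y ∈ {9}; g ≡ 0 at y ∈ {8, 10}; common: ∅.
  x = 1: f ≡ 0 at y ∈ {0, 8}; g ≡ 0 at y ∈ ∅; common: ∅.
  x = 2: f ≡ 0 at y ∈ {4, 5}; g ≡ 0 at y ∈ {9}; common: ∅.
  x = 3: f ≡ 0 at y ∈ {1, 9}; g ≡ 0 at y ∈ ∅; common: ∅.
  x = 4: f ≡ 0 at y ∈ {0}; g ≡ 0 at y ∈ ∅; common: ∅.
  x = 5: f ≡ 0 at y ∈ ∅; g ≡ 0 at y ∈ {9}; common: ∅.
  x = 6: f ≡ 0 at y ∈ ∅; g ≡ 0 at y ∈ ∅; common: ∅.
  x = 7: f ≡ 0 at y ∈ {4, 10}; g ≡ 0 at y ∈ {8, 10}; common: {10}.
  x = 8: f ≡ 0 at y ∈ {5, 10}; g ≡ 0 at y ∈ {0, 7}; common: ∅.
  x = 9: f ≡ 0 at y ∈ ∅; g ≡ 0 at y ∈ {2, 5}; common: ∅.
  x = 10: f ≡ 0 at y ∈ ∅; g ≡ 0 at y ∈ {0, 7}; common: ∅.
Collecting: common zeros = {(7, 10)}, so the count is 1.
Comparison with the Bézout bound: 1 ≤ 4 = deg(f)·deg(g), as expected for curves with no common component (the affine F_11-count falls short of the bound because intersections may lie at infinity, over extension fields, or carry multiplicity).


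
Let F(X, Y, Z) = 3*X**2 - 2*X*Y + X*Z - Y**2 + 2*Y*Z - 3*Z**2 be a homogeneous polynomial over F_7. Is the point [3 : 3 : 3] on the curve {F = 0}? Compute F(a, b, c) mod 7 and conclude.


F(3,3,3) ≡ 0 (mod 7); P is on the curve.

Evaluate F(3, 3, 3) term-by-term (mod 7).
  3*X**2 ↦ 3·9·1·1 = 27
  -2*X*Y ↦ -2·3·3·1 = -18
  X*Z ↦ 1·3·1·3 = 9
  -Y**2 ↦ -1·1·9·1 = -9
  2*Y*Z ↦ 2·1·3·3 = 18
  -3*Z**2 ↦ -3·1·1·9 = -27
Sum: F(3, 3, 3) = (27) + (-18) + (9) + (-9) + (18) + (-27) = 0.
Reducing mod 7: 0 ≡ 0 (mod 7).
Since F(a, b, c) ≡ 0 (mod 7), P lies on the curve.


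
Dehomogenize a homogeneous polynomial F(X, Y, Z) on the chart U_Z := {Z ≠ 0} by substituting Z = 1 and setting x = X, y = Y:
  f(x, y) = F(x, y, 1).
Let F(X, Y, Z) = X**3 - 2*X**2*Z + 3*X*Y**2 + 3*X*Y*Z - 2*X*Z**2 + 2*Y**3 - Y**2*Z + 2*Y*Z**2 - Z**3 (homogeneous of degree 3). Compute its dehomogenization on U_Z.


f(x, y) = x**3 - 2*x**2 + 3*x*y**2 + 3*x*y - 2*x + 2*y**3 - y**2 + 2*y - 1

On U_Z we set Z = 1. Each monomial c·X^i·Y^j·Z^k in F becomes c·x^i·y^j·1^k = c·x^i·y^j.
Substituting Z = 1: F(X, Y, 1) = x**3 - 2*x**2 + 3*x*y**2 + 3*x*y - 2*x + 2*y**3 - y**2 + 2*y - 1.
Note: deg(f) ≤ deg(F) = 3; strict inequality happens when F is divisible by Z (lost terms).


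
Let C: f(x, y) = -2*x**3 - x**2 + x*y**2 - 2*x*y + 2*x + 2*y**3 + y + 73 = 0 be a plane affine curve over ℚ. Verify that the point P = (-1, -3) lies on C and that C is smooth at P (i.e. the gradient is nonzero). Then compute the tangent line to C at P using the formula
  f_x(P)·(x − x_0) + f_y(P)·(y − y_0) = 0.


Tangent line at P: 13*x + 63*y + 202 = 0.

Step 1: f(-1, -3) = 0, so P lies on C.
Step 2: partial derivatives
  f_x(x, y) = -6*x**2 - 2*x + y**2 - 2*y + 2, f_y(x, y) = 2*x*y - 2*x + 6*y**2 + 1.
  f_x(P) = 13, f_y(P) = 63 (gradient nonzero, so P is smooth).
Step 3: tangent line at P: 13·(x − -1) + 63·(y − -3) = 0.
Expanding: 13*x + 63*y + 202 = 0.


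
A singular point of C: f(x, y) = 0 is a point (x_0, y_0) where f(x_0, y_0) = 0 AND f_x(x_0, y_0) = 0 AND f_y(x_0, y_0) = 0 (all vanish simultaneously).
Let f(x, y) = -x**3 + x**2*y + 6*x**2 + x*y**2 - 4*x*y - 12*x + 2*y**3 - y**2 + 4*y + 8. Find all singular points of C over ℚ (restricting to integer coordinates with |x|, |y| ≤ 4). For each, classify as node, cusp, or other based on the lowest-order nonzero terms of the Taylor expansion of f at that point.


Singular points: {(2, 0)}; classification: cusp.

Compute partial derivatives:
  f_x = -3*x**2 + 2*x*y + 12*x + y**2 - 4*y - 12.
  f_y = x**2 + 2*x*y - 4*x + 6*y**2 - 2*y + 4.
Scan x_0 ∈ {−4, ..., 4}. For each x_0, f_y(x_0, y) is a polynomial in y; find its integer roots y ∈ {−4, ..., 4}, then test f_x and f at those candidates.
  x = -4: f_y(-4, y) = 6*y**2 - 10*y + 36; no integer root y with |y| ≤ 4.
  x = -3: f_y(-3, y) = 6*y**2 - 8*y + 25; no integer root y with |y| ≤ 4.
  x = -2: f_y(-2, y) = 6*y**2 - 6*y + 16; no integer root y with |y| ≤ 4.
  x = -1: f_y(-1, y) = 6*y**2 - 4*y + 9; no integer root y with |y| ≤ 4.
  x = 0: f_y(0, y) = 6*y**2 - 2*y + 4; no integer root y with |y| ≤ 4.
  x = 1: f_y(1, y) = 6*y**2 + 1; no integer root y with |y| ≤ 4.
  x = 2: f_y(2, y) = 6*y**2 + 2*y; vanishes at y ∈ {0}. (2, 0): f_x = 0, f = 0 — SINGULAR.
  x = 3: f_y(3, y) = 6*y**2 + 4*y + 1; no integer root y with |y| ≤ 4.
  x = 4: f_y(4, y) = 6*y**2 + 6*y + 4; no integer root y with |y| ≤ 4.
Only singular point on the grid: (2, 0).
Classify: substitute x = 2 + u, y = 0 + v and expand: f = -u**3 + u**2*v + u*v**2 + 2*v**3 + v**2.
No constant or linear terms (consistent with a singular point). Quadratic part: v**2. Cubic part: -u**3 + u**2*v + u*v**2 + 2*v**3.
The quadratic part v**2 is a perfect square, so there is a single (double) tangent line v = 0, i.e. y = 0. Restricting the cubic part to that line (v = 0) leaves -u**3 ≠ 0, so f is not divisible by v and the branch is v² ≈ u**3 to lowest order — this is a cusp.
Classification: cusp.
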